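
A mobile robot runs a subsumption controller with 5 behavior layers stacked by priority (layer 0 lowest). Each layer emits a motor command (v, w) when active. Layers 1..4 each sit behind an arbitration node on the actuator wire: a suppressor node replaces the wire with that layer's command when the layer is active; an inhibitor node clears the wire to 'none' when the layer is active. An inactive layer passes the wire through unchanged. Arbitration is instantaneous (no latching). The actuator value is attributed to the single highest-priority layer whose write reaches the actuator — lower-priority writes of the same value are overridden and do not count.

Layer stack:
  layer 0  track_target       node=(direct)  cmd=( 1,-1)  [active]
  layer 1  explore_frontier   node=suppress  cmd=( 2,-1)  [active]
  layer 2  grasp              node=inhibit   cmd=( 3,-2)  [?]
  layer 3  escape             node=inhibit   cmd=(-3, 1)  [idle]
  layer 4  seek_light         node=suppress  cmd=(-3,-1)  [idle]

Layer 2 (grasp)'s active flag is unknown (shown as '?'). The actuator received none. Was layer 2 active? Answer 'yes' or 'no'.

If layer 2 is active=yes:
  actuator would be none
If layer 2 is active=no:
  actuator would be (2, -1)
Observed none, so layer 2 was active.

yes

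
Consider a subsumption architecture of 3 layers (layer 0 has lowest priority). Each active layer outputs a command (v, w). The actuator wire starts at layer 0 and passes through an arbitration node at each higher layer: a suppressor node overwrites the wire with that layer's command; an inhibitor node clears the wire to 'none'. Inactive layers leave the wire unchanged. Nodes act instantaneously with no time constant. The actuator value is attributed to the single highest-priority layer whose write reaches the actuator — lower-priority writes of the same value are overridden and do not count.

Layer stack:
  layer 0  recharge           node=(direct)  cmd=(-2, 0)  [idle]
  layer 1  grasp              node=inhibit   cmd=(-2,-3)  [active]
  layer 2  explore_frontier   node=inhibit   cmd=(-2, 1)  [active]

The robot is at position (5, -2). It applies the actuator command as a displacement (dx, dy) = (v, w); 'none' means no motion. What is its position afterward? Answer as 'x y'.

5 -2

[0] recharge off; wire := none
[1] grasp on (inhibit); wire := none
[2] explore_frontier on (inhibit); wire := none
output none
position: (5, -2) + none = (5, -2)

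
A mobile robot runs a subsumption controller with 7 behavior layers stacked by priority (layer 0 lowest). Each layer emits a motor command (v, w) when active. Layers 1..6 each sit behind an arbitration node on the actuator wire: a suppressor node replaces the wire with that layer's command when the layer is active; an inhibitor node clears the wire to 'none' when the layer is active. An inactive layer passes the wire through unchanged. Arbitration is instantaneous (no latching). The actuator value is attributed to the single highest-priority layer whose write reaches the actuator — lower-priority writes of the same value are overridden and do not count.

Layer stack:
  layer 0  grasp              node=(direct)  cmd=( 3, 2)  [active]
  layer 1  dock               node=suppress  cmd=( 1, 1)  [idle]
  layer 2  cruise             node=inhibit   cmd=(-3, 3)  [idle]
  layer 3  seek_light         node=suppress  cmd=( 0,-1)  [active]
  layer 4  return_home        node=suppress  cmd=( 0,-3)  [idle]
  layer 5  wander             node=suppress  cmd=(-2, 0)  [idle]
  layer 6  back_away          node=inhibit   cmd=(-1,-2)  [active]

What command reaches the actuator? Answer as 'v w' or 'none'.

layer 0 (grasp) active — direct: (3, 2)
layer 1 (dock) idle — unchanged: (3, 2)
layer 2 (cruise) idle — unchanged: (3, 2)
layer 3 (seek_light) active — suppresses: (0, -1)
layer 4 (return_home) idle — unchanged: (0, -1)
layer 5 (wander) idle — unchanged: (0, -1)
layer 6 (back_away) active — inhibits: none
→ actuator none

none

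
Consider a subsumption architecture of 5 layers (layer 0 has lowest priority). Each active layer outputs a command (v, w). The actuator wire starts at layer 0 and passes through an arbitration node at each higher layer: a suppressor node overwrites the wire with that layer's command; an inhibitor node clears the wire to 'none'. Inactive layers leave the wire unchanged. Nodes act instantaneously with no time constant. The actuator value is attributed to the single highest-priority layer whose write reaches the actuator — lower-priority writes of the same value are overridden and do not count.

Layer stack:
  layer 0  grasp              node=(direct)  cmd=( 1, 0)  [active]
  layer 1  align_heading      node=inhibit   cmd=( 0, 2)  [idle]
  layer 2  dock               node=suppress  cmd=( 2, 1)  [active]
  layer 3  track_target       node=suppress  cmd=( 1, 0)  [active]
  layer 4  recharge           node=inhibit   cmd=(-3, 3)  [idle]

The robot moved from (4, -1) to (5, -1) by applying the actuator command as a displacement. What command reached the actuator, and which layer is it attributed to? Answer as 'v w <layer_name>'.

1 0 track_target

displacement = (5, -1) − (4, -1) = (1, 0)
L0 grasp: active, feeds wire = (1, 0)
L1 align_heading: idle → wire stays (1, 0)
L2 dock: active, suppressor → wire = (2, 1)
L3 track_target: active, suppressor → wire = (1, 0)
L4 recharge: idle → wire stays (1, 0)
actuator = (1, 0) — from layer 3 (track_target)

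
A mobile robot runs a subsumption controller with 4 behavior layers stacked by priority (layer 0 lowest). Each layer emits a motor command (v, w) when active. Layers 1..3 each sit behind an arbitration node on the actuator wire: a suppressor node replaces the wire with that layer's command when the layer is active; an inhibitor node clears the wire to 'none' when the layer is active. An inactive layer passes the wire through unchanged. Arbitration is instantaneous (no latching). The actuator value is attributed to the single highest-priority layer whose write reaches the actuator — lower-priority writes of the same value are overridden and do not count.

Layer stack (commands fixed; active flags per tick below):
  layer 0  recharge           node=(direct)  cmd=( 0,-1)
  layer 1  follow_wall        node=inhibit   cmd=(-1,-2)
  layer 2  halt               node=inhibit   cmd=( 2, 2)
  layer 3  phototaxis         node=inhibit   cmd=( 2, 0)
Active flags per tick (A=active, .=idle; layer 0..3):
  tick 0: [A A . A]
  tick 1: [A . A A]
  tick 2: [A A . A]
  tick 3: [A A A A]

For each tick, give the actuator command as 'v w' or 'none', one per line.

tick 0:
  layer 0 (recharge) active — direct: (0, -1)
  layer 1 (follow_wall) active — inhibits: none
  layer 2 (halt) idle — unchanged: none
  layer 3 (phototaxis) active — inhibits: none
  → actuator none
tick 1:
  layer 0 (recharge) active — direct: (0, -1)
  layer 1 (follow_wall) idle — unchanged: (0, -1)
  layer 2 (halt) active — inhibits: none
  layer 3 (phototaxis) active — inhibits: none
  → actuator none
tick 2:
  layer 0 (recharge) active — direct: (0, -1)
  layer 1 (follow_wall) active — inhibits: none
  layer 2 (halt) idle — unchanged: none
  layer 3 (phototaxis) active — inhibits: none
  → actuator none
tick 3:
  layer 0 (recharge) active — direct: (0, -1)
  layer 1 (follow_wall) active — inhibits: none
  layer 2 (halt) active — inhibits: none
  layer 3 (phototaxis) active — inhibits: none
  → actuator none

none
none
none
none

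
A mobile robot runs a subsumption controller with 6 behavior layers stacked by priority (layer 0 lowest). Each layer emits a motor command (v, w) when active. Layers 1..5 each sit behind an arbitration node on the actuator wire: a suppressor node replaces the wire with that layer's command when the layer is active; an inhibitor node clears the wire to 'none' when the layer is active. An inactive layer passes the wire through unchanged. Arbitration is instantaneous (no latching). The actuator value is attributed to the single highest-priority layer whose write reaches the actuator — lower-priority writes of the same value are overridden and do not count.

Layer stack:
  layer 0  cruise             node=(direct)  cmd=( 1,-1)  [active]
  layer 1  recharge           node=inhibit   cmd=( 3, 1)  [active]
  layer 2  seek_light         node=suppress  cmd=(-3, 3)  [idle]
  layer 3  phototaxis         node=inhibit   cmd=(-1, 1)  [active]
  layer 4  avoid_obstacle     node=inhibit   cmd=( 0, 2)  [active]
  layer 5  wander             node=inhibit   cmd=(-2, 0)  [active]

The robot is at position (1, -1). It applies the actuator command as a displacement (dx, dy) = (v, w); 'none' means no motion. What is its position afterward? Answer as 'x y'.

1 -1

[0] cruise on; wire := (1, -1)
[1] recharge on (inhibit); wire := none
[2] seek_light off; pass none
[3] phototaxis on (inhibit); wire := none
[4] avoid_obstacle on (inhibit); wire := none
[5] wander on (inhibit); wire := none
output none
position: (1, -1) + none = (1, -1)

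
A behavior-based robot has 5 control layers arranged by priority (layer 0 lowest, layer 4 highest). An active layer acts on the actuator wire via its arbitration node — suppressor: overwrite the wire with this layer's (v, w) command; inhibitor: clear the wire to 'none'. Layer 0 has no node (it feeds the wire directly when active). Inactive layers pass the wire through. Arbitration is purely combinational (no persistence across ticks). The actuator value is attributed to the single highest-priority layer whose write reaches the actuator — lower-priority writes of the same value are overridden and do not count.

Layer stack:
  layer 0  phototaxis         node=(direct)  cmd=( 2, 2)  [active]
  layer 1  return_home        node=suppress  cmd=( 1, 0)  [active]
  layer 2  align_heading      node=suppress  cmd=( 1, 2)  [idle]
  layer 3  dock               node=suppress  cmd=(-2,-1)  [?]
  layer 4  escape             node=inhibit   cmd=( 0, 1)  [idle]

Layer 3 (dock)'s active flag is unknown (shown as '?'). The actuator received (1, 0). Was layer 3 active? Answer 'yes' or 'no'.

no

If layer 3 is active=yes:
  actuator would be (-2, -1)
If layer 3 is active=no:
  actuator would be (1, 0)
Observed (1, 0), so layer 3 was idle.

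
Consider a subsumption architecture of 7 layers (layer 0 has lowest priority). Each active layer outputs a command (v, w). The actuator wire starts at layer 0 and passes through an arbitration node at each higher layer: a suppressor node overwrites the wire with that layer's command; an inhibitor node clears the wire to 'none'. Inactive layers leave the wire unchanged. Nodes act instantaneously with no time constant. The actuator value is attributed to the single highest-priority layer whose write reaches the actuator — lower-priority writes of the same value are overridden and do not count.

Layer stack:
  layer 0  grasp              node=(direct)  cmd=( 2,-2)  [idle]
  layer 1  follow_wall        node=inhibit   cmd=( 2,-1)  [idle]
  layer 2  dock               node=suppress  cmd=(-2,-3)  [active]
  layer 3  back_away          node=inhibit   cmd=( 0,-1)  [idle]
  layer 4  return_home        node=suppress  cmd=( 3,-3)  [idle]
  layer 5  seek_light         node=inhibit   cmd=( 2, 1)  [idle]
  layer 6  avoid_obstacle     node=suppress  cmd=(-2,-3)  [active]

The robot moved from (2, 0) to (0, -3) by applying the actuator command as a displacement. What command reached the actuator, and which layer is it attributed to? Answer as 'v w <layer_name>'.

displacement = (0, -3) − (2, 0) = (-2, -3)
layer 0 (grasp) idle — none
layer 1 (follow_wall) idle — unchanged: none
layer 2 (dock) active — suppresses: (-2, -3)
layer 3 (back_away) idle — unchanged: (-2, -3)
layer 4 (return_home) idle — unchanged: (-2, -3)
layer 5 (seek_light) idle — unchanged: (-2, -3)
layer 6 (avoid_obstacle) active — suppresses: (-2, -3)
→ actuator (-2, -3) — from layer 6 (avoid_obstacle)

-2 -3 avoid_obstacle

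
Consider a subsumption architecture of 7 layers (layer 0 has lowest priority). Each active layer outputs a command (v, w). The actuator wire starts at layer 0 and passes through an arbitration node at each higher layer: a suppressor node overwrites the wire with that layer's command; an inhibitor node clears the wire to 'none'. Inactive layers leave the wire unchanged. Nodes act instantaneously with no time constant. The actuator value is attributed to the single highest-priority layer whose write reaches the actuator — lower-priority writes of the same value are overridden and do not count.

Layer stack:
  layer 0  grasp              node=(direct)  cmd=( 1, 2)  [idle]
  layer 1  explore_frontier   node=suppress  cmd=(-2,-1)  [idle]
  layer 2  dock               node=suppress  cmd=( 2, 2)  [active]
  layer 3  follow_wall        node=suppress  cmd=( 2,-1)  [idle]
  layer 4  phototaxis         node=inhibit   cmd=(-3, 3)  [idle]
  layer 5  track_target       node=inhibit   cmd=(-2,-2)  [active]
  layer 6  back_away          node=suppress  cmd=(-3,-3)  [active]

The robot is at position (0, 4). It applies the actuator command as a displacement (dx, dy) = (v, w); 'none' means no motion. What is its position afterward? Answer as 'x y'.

layer 0 (grasp) idle — none
layer 1 (explore_frontier) idle — unchanged: none
layer 2 (dock) active — suppresses: (2, 2)
layer 3 (follow_wall) idle — unchanged: (2, 2)
layer 4 (phototaxis) idle — unchanged: (2, 2)
layer 5 (track_target) active — inhibits: none
layer 6 (back_away) active — suppresses: (-3, -3)
→ actuator (-3, -3)
position: (0, 4) + (-3, -3) = (-3, 1)

-3 1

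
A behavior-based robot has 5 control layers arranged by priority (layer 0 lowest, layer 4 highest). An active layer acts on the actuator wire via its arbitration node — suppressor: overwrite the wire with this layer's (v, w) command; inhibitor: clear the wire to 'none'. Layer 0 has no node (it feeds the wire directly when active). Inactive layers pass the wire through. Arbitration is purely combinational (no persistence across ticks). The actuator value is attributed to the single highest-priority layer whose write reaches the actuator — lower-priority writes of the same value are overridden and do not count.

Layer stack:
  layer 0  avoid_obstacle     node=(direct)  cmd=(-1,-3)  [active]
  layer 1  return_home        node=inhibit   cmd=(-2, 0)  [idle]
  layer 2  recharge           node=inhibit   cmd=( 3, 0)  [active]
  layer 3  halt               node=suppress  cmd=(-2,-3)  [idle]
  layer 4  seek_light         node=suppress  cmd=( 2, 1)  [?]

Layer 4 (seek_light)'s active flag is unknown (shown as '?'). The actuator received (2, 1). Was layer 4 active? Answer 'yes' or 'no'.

yes

If layer 4 is active=yes:
  actuator would be (2, 1)
If layer 4 is active=no:
  actuator would be none
Observed (2, 1), so layer 4 was active.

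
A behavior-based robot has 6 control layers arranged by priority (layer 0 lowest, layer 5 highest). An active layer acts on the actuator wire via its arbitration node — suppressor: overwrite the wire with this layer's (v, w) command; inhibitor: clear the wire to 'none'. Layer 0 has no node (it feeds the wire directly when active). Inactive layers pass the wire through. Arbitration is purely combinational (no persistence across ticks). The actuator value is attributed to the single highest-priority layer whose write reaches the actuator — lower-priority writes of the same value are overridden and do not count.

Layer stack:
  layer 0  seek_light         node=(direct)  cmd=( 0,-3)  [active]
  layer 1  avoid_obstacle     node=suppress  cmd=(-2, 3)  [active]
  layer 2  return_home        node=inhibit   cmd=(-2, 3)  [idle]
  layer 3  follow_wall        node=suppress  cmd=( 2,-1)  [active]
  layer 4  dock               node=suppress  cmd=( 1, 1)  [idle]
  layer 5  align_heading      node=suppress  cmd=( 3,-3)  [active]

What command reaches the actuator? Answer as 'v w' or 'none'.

3 -3

L0 seek_light: active, feeds wire = (0, -3)
L1 avoid_obstacle: active, suppressor → wire = (-2, 3)
L2 return_home: idle → wire stays (-2, 3)
L3 follow_wall: active, suppressor → wire = (2, -1)
L4 dock: idle → wire stays (2, -1)
L5 align_heading: active, suppressor → wire = (3, -3)
actuator = (3, -3)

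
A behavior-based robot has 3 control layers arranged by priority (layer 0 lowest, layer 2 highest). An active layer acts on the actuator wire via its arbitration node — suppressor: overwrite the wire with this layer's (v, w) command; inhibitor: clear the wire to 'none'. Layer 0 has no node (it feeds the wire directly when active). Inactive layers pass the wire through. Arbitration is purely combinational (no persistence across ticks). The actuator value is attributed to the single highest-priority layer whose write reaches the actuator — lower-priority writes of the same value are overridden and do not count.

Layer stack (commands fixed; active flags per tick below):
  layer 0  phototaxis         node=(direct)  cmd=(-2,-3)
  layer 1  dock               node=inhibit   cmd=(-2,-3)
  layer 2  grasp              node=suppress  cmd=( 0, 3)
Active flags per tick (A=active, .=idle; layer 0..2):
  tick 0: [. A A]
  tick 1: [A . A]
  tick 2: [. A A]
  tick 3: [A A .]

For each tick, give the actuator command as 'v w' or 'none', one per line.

tick 0:
  [0] phototaxis off; wire := none
  [1] dock on (inhibit); wire := none
  [2] grasp on (suppress); wire := (0, 3)
  output (0, 3)
tick 1:
  [0] phototaxis on; wire := (-2, -3)
  [1] dock off; pass (-2, -3)
  [2] grasp on (suppress); wire := (0, 3)
  output (0, 3)
tick 2:
  [0] phototaxis off; wire := none
  [1] dock on (inhibit); wire := none
  [2] grasp on (suppress); wire := (0, 3)
  output (0, 3)
tick 3:
  [0] phototaxis on; wire := (-2, -3)
  [1] dock on (inhibit); wire := none
  [2] grasp off; pass none
  output none

0 3
0 3
0 3
none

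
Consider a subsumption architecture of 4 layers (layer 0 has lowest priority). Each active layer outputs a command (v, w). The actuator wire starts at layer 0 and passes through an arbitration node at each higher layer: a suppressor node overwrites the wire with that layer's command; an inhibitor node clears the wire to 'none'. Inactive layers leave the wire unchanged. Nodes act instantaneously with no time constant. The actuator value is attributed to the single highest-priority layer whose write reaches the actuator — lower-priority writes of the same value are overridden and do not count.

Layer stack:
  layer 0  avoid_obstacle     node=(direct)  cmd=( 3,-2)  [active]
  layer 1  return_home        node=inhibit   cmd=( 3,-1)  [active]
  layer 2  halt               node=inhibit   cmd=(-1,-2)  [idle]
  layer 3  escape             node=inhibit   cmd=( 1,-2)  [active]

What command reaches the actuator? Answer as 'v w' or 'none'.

none

L0 avoid_obstacle: active, feeds wire = (3, -2)
L1 return_home: active, inhibitor → wire = none
L2 halt: idle → wire stays none
L3 escape: active, inhibitor → wire = none
actuator = none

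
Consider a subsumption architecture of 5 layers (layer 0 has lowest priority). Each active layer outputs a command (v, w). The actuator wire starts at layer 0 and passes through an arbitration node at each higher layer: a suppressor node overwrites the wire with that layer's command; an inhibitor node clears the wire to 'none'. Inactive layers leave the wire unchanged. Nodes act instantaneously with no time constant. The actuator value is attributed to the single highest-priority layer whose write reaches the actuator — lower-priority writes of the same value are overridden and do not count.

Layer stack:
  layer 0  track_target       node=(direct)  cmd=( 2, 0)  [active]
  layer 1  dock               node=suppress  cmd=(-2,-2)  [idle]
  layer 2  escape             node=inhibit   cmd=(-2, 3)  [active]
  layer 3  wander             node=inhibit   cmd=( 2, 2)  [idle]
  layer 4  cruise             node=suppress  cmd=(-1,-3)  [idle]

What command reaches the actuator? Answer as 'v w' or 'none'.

[0] track_target on; wire := (2, 0)
[1] dock off; pass (2, 0)
[2] escape on (inhibit); wire := none
[3] wander off; pass none
[4] cruise off; pass none
output none

none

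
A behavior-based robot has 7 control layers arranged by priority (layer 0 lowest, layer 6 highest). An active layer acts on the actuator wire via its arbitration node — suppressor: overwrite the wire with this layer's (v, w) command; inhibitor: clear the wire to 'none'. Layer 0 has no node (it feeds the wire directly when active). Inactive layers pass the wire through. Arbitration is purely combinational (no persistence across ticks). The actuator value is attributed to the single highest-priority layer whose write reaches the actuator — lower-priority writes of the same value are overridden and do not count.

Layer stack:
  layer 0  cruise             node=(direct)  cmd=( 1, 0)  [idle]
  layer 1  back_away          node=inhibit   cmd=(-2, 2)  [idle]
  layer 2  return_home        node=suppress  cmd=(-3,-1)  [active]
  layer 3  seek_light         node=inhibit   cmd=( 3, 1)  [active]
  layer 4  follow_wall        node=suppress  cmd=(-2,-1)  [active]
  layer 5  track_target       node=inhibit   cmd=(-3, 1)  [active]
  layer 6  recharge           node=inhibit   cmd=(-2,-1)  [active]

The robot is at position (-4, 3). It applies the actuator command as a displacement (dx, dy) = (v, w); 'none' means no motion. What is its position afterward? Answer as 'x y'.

L0 cruise: idle → wire = none
L1 back_away: idle → wire stays none
L2 return_home: active, suppressor → wire = (-3, -1)
L3 seek_light: active, inhibitor → wire = none
L4 follow_wall: active, suppressor → wire = (-2, -1)
L5 track_target: active, inhibitor → wire = none
L6 recharge: active, inhibitor → wire = none
actuator = none
position: (-4, 3) + none = (-4, 3)

-4 3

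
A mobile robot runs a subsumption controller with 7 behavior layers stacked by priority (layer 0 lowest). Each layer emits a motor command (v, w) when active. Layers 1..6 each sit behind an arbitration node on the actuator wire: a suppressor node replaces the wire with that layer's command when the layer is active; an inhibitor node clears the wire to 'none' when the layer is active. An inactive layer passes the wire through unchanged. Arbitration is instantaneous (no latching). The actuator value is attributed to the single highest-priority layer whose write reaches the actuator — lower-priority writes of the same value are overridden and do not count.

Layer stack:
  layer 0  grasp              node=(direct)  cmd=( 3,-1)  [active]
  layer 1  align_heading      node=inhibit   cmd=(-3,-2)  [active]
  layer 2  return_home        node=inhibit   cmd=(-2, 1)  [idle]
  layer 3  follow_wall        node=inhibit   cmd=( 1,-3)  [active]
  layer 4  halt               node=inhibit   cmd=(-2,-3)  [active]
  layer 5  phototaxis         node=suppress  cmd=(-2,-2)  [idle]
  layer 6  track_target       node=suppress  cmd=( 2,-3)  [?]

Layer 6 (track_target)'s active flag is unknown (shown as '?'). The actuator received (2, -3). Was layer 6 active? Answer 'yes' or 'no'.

yes

If layer 6 is active=yes:
  actuator would be (2, -3)
If layer 6 is active=no:
  actuator would be none
Observed (2, -3), so layer 6 was active.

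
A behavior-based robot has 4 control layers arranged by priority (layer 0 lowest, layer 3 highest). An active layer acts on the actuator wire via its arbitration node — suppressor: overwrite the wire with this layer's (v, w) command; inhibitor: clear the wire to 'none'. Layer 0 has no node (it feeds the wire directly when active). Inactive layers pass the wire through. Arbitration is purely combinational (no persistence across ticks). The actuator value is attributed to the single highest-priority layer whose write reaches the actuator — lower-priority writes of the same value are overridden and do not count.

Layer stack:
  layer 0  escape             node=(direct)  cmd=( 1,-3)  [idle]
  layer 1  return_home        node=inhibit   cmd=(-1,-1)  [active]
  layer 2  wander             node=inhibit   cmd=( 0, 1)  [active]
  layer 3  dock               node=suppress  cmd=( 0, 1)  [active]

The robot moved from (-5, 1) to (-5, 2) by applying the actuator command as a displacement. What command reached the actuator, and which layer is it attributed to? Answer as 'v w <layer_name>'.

0 1 dock

displacement = (-5, 2) − (-5, 1) = (0, 1)
layer 0 (escape) idle — none
layer 1 (return_home) active — inhibits: none
layer 2 (wander) active — inhibits: none
layer 3 (dock) active — suppresses: (0, 1)
→ actuator (0, 1) — from layer 3 (dock)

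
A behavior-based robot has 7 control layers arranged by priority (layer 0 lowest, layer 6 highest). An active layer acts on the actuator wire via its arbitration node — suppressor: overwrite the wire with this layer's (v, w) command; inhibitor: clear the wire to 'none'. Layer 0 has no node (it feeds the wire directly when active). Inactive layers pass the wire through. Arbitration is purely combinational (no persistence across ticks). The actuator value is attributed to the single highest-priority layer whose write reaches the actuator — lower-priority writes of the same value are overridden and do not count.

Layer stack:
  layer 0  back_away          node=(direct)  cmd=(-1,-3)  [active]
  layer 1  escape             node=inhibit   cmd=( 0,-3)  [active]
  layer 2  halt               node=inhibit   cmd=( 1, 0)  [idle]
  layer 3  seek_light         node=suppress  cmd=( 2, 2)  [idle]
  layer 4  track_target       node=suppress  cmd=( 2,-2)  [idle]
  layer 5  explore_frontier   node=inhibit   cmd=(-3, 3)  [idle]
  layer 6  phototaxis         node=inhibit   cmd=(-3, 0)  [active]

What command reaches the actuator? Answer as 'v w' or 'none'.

layer 0 (back_away) active — direct: (-1, -3)
layer 1 (escape) active — inhibits: none
layer 2 (halt) idle — unchanged: none
layer 3 (seek_light) idle — unchanged: none
layer 4 (track_target) idle — unchanged: none
layer 5 (explore_frontier) idle — unchanged: none
layer 6 (phototaxis) active — inhibits: none
→ actuator none

none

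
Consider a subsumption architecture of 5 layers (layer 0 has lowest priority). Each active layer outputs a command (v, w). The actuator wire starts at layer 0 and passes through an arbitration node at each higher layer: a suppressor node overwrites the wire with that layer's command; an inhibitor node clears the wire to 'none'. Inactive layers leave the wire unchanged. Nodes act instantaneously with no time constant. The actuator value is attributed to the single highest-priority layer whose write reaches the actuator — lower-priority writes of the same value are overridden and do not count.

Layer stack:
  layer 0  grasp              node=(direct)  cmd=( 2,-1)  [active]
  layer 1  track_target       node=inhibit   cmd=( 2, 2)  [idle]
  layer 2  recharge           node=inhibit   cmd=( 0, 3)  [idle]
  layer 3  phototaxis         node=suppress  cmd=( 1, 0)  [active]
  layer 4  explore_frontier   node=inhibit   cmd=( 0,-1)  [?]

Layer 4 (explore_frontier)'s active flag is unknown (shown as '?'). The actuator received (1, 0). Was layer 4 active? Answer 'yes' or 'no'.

If layer 4 is active=yes:
  actuator would be none
If layer 4 is active=no:
  actuator would be (1, 0)
Observed (1, 0), so layer 4 was idle.

no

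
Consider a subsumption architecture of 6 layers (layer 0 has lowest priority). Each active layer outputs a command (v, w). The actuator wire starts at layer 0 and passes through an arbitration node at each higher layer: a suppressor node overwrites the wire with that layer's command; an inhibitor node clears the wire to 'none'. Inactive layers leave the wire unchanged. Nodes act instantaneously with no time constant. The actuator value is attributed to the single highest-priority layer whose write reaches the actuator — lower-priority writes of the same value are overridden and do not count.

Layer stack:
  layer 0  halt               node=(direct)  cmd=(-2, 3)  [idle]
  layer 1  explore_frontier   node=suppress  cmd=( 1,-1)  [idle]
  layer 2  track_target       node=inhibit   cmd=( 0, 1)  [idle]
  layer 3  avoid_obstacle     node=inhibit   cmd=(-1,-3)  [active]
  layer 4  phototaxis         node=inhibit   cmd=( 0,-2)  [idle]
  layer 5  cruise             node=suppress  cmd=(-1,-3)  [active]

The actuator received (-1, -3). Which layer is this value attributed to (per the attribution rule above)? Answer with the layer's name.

cruise

[0] halt off; wire := none
[1] explore_frontier off; pass none
[2] track_target off; pass none
[3] avoid_obstacle on (inhibit); wire := none
[4] phototaxis off; pass none
[5] cruise on (suppress); wire := (-1, -3)
output (-1, -3)
last writer: layer 5 = cruise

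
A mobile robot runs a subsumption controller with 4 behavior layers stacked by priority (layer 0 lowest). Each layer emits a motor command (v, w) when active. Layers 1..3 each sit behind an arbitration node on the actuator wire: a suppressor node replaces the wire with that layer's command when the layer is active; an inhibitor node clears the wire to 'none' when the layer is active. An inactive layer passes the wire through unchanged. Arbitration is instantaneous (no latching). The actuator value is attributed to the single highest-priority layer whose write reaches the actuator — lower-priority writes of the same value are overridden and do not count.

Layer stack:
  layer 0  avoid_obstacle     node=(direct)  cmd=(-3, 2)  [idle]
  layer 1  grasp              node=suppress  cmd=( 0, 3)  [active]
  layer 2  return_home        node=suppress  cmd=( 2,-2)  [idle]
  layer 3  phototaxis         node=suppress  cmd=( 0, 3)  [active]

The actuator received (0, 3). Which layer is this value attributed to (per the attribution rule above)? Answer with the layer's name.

L0 avoid_obstacle: idle → wire = none
L1 grasp: active, suppressor → wire = (0, 3)
L2 return_home: idle → wire stays (0, 3)
L3 phototaxis: active, suppressor → wire = (0, 3)
actuator = (0, 3)
last writer: layer 3 = phototaxis

phototaxis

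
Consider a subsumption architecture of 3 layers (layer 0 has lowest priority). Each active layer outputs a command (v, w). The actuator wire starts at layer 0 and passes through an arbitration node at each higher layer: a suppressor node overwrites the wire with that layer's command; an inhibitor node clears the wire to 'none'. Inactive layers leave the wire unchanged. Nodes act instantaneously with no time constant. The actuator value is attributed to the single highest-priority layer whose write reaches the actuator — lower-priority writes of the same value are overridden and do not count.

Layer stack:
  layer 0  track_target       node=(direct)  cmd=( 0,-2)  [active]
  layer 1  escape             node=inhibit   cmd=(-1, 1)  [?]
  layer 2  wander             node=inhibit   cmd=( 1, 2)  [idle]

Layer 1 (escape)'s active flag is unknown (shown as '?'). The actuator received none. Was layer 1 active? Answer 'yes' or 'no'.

If layer 1 is active=yes:
  actuator would be none
If layer 1 is active=no:
  actuator would be (0, -2)
Observed none, so layer 1 was active.

yes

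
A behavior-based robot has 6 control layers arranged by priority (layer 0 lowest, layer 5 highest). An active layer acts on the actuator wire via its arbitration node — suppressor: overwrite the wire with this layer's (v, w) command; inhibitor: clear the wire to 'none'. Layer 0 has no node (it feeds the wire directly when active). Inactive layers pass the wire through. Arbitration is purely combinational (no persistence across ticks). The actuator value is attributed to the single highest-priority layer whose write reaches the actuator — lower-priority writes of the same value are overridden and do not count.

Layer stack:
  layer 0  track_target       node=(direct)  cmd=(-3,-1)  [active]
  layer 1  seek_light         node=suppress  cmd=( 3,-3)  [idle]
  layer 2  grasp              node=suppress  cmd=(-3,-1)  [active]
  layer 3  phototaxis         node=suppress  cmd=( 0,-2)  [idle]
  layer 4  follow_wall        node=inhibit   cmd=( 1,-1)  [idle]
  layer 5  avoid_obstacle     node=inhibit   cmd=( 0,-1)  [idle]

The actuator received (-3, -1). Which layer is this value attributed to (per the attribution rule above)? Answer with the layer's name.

layer 0 (track_target) active — direct: (-3, -1)
layer 1 (seek_light) idle — unchanged: (-3, -1)
layer 2 (grasp) active — suppresses: (-3, -1)
layer 3 (phototaxis) idle — unchanged: (-3, -1)
layer 4 (follow_wall) idle — unchanged: (-3, -1)
layer 5 (avoid_obstacle) idle — unchanged: (-3, -1)
→ actuator (-3, -1)
last writer: layer 2 = grasp

grasp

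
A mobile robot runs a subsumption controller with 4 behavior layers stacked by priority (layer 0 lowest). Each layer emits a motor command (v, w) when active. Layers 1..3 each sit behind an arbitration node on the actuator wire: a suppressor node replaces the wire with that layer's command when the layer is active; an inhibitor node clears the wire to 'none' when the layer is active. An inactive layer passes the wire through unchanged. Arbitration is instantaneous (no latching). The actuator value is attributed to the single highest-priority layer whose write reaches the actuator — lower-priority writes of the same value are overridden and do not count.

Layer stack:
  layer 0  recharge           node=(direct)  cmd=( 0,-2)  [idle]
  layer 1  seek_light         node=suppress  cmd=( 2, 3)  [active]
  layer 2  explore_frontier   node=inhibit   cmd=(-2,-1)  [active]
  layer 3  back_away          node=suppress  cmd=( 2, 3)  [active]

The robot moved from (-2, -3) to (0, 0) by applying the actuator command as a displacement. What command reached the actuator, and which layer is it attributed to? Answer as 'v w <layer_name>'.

displacement = (0, 0) − (-2, -3) = (2, 3)
[0] recharge off; wire := none
[1] seek_light on (suppress); wire := (2, 3)
[2] explore_frontier on (inhibit); wire := none
[3] back_away on (suppress); wire := (2, 3)
output (2, 3) — from layer 3 (back_away)

2 3 back_away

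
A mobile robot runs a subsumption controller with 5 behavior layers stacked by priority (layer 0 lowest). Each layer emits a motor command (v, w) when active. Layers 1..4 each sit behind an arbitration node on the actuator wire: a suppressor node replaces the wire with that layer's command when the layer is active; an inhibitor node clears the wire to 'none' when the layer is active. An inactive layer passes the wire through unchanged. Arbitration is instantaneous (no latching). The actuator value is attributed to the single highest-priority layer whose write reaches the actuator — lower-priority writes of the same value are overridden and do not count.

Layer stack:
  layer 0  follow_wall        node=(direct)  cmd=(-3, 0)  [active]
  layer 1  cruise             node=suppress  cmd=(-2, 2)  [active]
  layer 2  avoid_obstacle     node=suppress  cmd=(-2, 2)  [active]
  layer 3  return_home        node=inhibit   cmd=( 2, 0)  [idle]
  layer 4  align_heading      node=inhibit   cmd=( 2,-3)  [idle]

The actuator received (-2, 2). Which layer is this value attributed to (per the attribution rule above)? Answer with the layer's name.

avoid_obstacle

layer 0 (follow_wall) active — direct: (-3, 0)
layer 1 (cruise) active — suppresses: (-2, 2)
layer 2 (avoid_obstacle) active — suppresses: (-2, 2)
layer 3 (return_home) idle — unchanged: (-2, 2)
layer 4 (align_heading) idle — unchanged: (-2, 2)
→ actuator (-2, 2)
last writer: layer 2 = avoid_obstacle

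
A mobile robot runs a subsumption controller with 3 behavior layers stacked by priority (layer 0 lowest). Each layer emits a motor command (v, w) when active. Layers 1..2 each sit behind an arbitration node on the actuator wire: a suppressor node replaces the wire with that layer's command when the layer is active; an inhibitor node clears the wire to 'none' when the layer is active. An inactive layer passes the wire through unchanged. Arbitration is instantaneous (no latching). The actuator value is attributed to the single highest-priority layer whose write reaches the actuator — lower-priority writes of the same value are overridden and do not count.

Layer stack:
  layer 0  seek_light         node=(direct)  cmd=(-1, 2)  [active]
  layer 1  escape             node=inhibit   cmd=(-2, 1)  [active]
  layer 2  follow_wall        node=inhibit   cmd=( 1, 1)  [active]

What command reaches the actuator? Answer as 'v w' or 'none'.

L0 seek_light: active, feeds wire = (-1, 2)
L1 escape: active, inhibitor → wire = none
L2 follow_wall: active, inhibitor → wire = none
actuator = none

none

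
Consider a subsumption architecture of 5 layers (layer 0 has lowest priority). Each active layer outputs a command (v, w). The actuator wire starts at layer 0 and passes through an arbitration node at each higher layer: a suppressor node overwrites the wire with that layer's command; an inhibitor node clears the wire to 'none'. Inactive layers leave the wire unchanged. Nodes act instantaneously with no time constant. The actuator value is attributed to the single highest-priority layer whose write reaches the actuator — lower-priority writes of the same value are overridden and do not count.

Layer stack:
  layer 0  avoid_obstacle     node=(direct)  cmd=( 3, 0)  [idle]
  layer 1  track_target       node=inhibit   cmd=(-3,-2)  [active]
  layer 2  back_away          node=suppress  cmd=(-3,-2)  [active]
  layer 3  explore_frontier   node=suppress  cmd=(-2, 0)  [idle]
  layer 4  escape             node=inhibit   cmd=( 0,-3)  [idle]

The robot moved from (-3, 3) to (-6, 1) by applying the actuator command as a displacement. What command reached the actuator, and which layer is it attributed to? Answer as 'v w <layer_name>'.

displacement = (-6, 1) − (-3, 3) = (-3, -2)
L0 avoid_obstacle: idle → wire = none
L1 track_target: active, inhibitor → wire = none
L2 back_away: active, suppressor → wire = (-3, -2)
L3 explore_frontier: idle → wire stays (-3, -2)
L4 escape: idle → wire stays (-3, -2)
actuator = (-3, -2) — from layer 2 (back_away)

-3 -2 back_away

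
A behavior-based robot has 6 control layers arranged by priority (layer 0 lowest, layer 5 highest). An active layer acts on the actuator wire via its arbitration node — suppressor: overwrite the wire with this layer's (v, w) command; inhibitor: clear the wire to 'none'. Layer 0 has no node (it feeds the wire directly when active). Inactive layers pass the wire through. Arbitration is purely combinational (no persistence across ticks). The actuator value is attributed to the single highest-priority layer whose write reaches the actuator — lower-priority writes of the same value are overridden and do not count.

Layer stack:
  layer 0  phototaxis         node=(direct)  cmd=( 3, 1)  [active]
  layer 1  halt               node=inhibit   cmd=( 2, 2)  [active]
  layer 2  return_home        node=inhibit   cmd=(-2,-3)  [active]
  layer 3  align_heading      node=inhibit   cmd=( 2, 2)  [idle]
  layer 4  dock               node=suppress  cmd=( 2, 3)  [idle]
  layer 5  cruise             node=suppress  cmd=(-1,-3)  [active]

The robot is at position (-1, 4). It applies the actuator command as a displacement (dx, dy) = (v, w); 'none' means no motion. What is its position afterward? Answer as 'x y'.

layer 0 (phototaxis) active — direct: (3, 1)
layer 1 (halt) active — inhibits: none
layer 2 (return_home) active — inhibits: none
layer 3 (align_heading) idle — unchanged: none
layer 4 (dock) idle — unchanged: none
layer 5 (cruise) active — suppresses: (-1, -3)
→ actuator (-1, -3)
position: (-1, 4) + (-1, -3) = (-2, 1)

-2 1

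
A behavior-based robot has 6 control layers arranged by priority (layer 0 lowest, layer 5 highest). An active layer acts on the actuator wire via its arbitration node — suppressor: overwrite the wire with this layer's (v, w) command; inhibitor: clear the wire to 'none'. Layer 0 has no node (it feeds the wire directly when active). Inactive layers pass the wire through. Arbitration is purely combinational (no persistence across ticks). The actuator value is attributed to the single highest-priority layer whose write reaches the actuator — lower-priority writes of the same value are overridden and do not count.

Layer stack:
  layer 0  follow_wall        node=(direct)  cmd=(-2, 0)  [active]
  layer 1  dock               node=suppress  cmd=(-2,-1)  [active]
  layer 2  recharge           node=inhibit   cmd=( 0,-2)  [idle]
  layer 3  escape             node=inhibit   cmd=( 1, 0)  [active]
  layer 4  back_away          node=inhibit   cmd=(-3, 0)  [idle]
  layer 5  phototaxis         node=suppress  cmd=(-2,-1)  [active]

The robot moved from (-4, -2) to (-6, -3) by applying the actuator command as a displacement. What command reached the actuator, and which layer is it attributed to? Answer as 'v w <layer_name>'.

displacement = (-6, -3) − (-4, -2) = (-2, -1)
[0] follow_wall on; wire := (-2, 0)
[1] dock on (suppress); wire := (-2, -1)
[2] recharge off; pass (-2, -1)
[3] escape on (inhibit); wire := none
[4] back_away off; pass none
[5] phototaxis on (suppress); wire := (-2, -1)
output (-2, -1) — from layer 5 (phototaxis)

-2 -1 phototaxis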